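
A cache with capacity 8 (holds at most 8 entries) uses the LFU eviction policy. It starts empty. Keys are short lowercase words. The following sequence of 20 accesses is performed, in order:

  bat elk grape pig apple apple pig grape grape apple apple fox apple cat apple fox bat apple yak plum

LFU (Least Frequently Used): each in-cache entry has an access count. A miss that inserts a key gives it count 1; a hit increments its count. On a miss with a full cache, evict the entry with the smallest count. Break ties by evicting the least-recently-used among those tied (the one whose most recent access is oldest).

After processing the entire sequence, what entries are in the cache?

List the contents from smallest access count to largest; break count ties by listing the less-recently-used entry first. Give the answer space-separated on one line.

Answer: cat yak plum pig fox bat grape apple

Derivation:
LFU simulation (capacity=8):
  1. access bat: MISS. Cache: [bat(c=1)]
  2. access elk: MISS. Cache: [bat(c=1) elk(c=1)]
  3. access grape: MISS. Cache: [bat(c=1) elk(c=1) grape(c=1)]
  4. access pig: MISS. Cache: [bat(c=1) elk(c=1) grape(c=1) pig(c=1)]
  5. access apple: MISS. Cache: [bat(c=1) elk(c=1) grape(c=1) pig(c=1) apple(c=1)]
  6. access apple: HIT, count now 2. Cache: [bat(c=1) elk(c=1) grape(c=1) pig(c=1) apple(c=2)]
  7. access pig: HIT, count now 2. Cache: [bat(c=1) elk(c=1) grape(c=1) apple(c=2) pig(c=2)]
  8. access grape: HIT, count now 2. Cache: [bat(c=1) elk(c=1) apple(c=2) pig(c=2) grape(c=2)]
  9. access grape: HIT, count now 3. Cache: [bat(c=1) elk(c=1) apple(c=2) pig(c=2) grape(c=3)]
  10. access apple: HIT, count now 3. Cache: [bat(c=1) elk(c=1) pig(c=2) grape(c=3) apple(c=3)]
  11. access apple: HIT, count now 4. Cache: [bat(c=1) elk(c=1) pig(c=2) grape(c=3) apple(c=4)]
  12. access fox: MISS. Cache: [bat(c=1) elk(c=1) fox(c=1) pig(c=2) grape(c=3) apple(c=4)]
  13. access apple: HIT, count now 5. Cache: [bat(c=1) elk(c=1) fox(c=1) pig(c=2) grape(c=3) apple(c=5)]
  14. access cat: MISS. Cache: [bat(c=1) elk(c=1) fox(c=1) cat(c=1) pig(c=2) grape(c=3) apple(c=5)]
  15. access apple: HIT, count now 6. Cache: [bat(c=1) elk(c=1) fox(c=1) cat(c=1) pig(c=2) grape(c=3) apple(c=6)]
  16. access fox: HIT, count now 2. Cache: [bat(c=1) elk(c=1) cat(c=1) pig(c=2) fox(c=2) grape(c=3) apple(c=6)]
  17. access bat: HIT, count now 2. Cache: [elk(c=1) cat(c=1) pig(c=2) fox(c=2) bat(c=2) grape(c=3) apple(c=6)]
  18. access apple: HIT, count now 7. Cache: [elk(c=1) cat(c=1) pig(c=2) fox(c=2) bat(c=2) grape(c=3) apple(c=7)]
  19. access yak: MISS. Cache: [elk(c=1) cat(c=1) yak(c=1) pig(c=2) fox(c=2) bat(c=2) grape(c=3) apple(c=7)]
  20. access plum: MISS, evict elk(c=1). Cache: [cat(c=1) yak(c=1) plum(c=1) pig(c=2) fox(c=2) bat(c=2) grape(c=3) apple(c=7)]
Total: 11 hits, 9 misses, 1 evictions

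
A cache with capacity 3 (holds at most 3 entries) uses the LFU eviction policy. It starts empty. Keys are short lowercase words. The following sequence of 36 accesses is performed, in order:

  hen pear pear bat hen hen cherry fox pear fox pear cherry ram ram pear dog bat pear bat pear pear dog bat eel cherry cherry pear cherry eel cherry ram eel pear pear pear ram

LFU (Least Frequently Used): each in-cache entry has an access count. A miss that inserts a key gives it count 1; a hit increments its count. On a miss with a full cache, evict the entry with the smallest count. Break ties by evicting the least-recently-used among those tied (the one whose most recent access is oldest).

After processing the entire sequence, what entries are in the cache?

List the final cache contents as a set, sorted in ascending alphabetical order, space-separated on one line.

Answer: cherry pear ram

Derivation:
LFU simulation (capacity=3):
  1. access hen: MISS. Cache: [hen(c=1)]
  2. access pear: MISS. Cache: [hen(c=1) pear(c=1)]
  3. access pear: HIT, count now 2. Cache: [hen(c=1) pear(c=2)]
  4. access bat: MISS. Cache: [hen(c=1) bat(c=1) pear(c=2)]
  5. access hen: HIT, count now 2. Cache: [bat(c=1) pear(c=2) hen(c=2)]
  6. access hen: HIT, count now 3. Cache: [bat(c=1) pear(c=2) hen(c=3)]
  7. access cherry: MISS, evict bat(c=1). Cache: [cherry(c=1) pear(c=2) hen(c=3)]
  8. access fox: MISS, evict cherry(c=1). Cache: [fox(c=1) pear(c=2) hen(c=3)]
  9. access pear: HIT, count now 3. Cache: [fox(c=1) hen(c=3) pear(c=3)]
  10. access fox: HIT, count now 2. Cache: [fox(c=2) hen(c=3) pear(c=3)]
  11. access pear: HIT, count now 4. Cache: [fox(c=2) hen(c=3) pear(c=4)]
  12. access cherry: MISS, evict fox(c=2). Cache: [cherry(c=1) hen(c=3) pear(c=4)]
  13. access ram: MISS, evict cherry(c=1). Cache: [ram(c=1) hen(c=3) pear(c=4)]
  14. access ram: HIT, count now 2. Cache: [ram(c=2) hen(c=3) pear(c=4)]
  15. access pear: HIT, count now 5. Cache: [ram(c=2) hen(c=3) pear(c=5)]
  16. access dog: MISS, evict ram(c=2). Cache: [dog(c=1) hen(c=3) pear(c=5)]
  17. access bat: MISS, evict dog(c=1). Cache: [bat(c=1) hen(c=3) pear(c=5)]
  18. access pear: HIT, count now 6. Cache: [bat(c=1) hen(c=3) pear(c=6)]
  19. access bat: HIT, count now 2. Cache: [bat(c=2) hen(c=3) pear(c=6)]
  20. access pear: HIT, count now 7. Cache: [bat(c=2) hen(c=3) pear(c=7)]
  21. access pear: HIT, count now 8. Cache: [bat(c=2) hen(c=3) pear(c=8)]
  22. access dog: MISS, evict bat(c=2). Cache: [dog(c=1) hen(c=3) pear(c=8)]
  23. access bat: MISS, evict dog(c=1). Cache: [bat(c=1) hen(c=3) pear(c=8)]
  24. access eel: MISS, evict bat(c=1). Cache: [eel(c=1) hen(c=3) pear(c=8)]
  25. access cherry: MISS, evict eel(c=1). Cache: [cherry(c=1) hen(c=3) pear(c=8)]
  26. access cherry: HIT, count now 2. Cache: [cherry(c=2) hen(c=3) pear(c=8)]
  27. access pear: HIT, count now 9. Cache: [cherry(c=2) hen(c=3) pear(c=9)]
  28. access cherry: HIT, count now 3. Cache: [hen(c=3) cherry(c=3) pear(c=9)]
  29. access eel: MISS, evict hen(c=3). Cache: [eel(c=1) cherry(c=3) pear(c=9)]
  30. access cherry: HIT, count now 4. Cache: [eel(c=1) cherry(c=4) pear(c=9)]
  31. access ram: MISS, evict eel(c=1). Cache: [ram(c=1) cherry(c=4) pear(c=9)]
  32. access eel: MISS, evict ram(c=1). Cache: [eel(c=1) cherry(c=4) pear(c=9)]
  33. access pear: HIT, count now 10. Cache: [eel(c=1) cherry(c=4) pear(c=10)]
  34. access pear: HIT, count now 11. Cache: [eel(c=1) cherry(c=4) pear(c=11)]
  35. access pear: HIT, count now 12. Cache: [eel(c=1) cherry(c=4) pear(c=12)]
  36. access ram: MISS, evict eel(c=1). Cache: [ram(c=1) cherry(c=4) pear(c=12)]
Total: 19 hits, 17 misses, 14 evictions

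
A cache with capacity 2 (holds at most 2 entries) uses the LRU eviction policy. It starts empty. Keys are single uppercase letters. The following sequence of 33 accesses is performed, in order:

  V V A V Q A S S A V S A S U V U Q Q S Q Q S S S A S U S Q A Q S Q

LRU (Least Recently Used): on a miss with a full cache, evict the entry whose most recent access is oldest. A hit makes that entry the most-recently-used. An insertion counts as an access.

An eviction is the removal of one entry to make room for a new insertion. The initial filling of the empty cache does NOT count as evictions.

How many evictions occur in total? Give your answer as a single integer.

Answer: 15

Derivation:
LRU simulation (capacity=2):
  1. access V: MISS. Cache (LRU->MRU): [V]
  2. access V: HIT. Cache (LRU->MRU): [V]
  3. access A: MISS. Cache (LRU->MRU): [V A]
  4. access V: HIT. Cache (LRU->MRU): [A V]
  5. access Q: MISS, evict A. Cache (LRU->MRU): [V Q]
  6. access A: MISS, evict V. Cache (LRU->MRU): [Q A]
  7. access S: MISS, evict Q. Cache (LRU->MRU): [A S]
  8. access S: HIT. Cache (LRU->MRU): [A S]
  9. access A: HIT. Cache (LRU->MRU): [S A]
  10. access V: MISS, evict S. Cache (LRU->MRU): [A V]
  11. access S: MISS, evict A. Cache (LRU->MRU): [V S]
  12. access A: MISS, evict V. Cache (LRU->MRU): [S A]
  13. access S: HIT. Cache (LRU->MRU): [A S]
  14. access U: MISS, evict A. Cache (LRU->MRU): [S U]
  15. access V: MISS, evict S. Cache (LRU->MRU): [U V]
  16. access U: HIT. Cache (LRU->MRU): [V U]
  17. access Q: MISS, evict V. Cache (LRU->MRU): [U Q]
  18. access Q: HIT. Cache (LRU->MRU): [U Q]
  19. access S: MISS, evict U. Cache (LRU->MRU): [Q S]
  20. access Q: HIT. Cache (LRU->MRU): [S Q]
  21. access Q: HIT. Cache (LRU->MRU): [S Q]
  22. access S: HIT. Cache (LRU->MRU): [Q S]
  23. access S: HIT. Cache (LRU->MRU): [Q S]
  24. access S: HIT. Cache (LRU->MRU): [Q S]
  25. access A: MISS, evict Q. Cache (LRU->MRU): [S A]
  26. access S: HIT. Cache (LRU->MRU): [A S]
  27. access U: MISS, evict A. Cache (LRU->MRU): [S U]
  28. access S: HIT. Cache (LRU->MRU): [U S]
  29. access Q: MISS, evict U. Cache (LRU->MRU): [S Q]
  30. access A: MISS, evict S. Cache (LRU->MRU): [Q A]
  31. access Q: HIT. Cache (LRU->MRU): [A Q]
  32. access S: MISS, evict A. Cache (LRU->MRU): [Q S]
  33. access Q: HIT. Cache (LRU->MRU): [S Q]
Total: 16 hits, 17 misses, 15 evictions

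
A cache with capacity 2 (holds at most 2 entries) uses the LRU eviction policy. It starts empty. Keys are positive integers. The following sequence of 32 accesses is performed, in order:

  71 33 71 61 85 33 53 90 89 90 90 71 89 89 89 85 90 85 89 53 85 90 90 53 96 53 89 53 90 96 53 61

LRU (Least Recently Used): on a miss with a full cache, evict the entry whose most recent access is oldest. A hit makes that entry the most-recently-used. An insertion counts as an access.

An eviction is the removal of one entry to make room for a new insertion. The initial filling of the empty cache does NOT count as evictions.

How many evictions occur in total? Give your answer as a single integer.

LRU simulation (capacity=2):
  1. access 71: MISS. Cache (LRU->MRU): [71]
  2. access 33: MISS. Cache (LRU->MRU): [71 33]
  3. access 71: HIT. Cache (LRU->MRU): [33 71]
  4. access 61: MISS, evict 33. Cache (LRU->MRU): [71 61]
  5. access 85: MISS, evict 71. Cache (LRU->MRU): [61 85]
  6. access 33: MISS, evict 61. Cache (LRU->MRU): [85 33]
  7. access 53: MISS, evict 85. Cache (LRU->MRU): [33 53]
  8. access 90: MISS, evict 33. Cache (LRU->MRU): [53 90]
  9. access 89: MISS, evict 53. Cache (LRU->MRU): [90 89]
  10. access 90: HIT. Cache (LRU->MRU): [89 90]
  11. access 90: HIT. Cache (LRU->MRU): [89 90]
  12. access 71: MISS, evict 89. Cache (LRU->MRU): [90 71]
  13. access 89: MISS, evict 90. Cache (LRU->MRU): [71 89]
  14. access 89: HIT. Cache (LRU->MRU): [71 89]
  15. access 89: HIT. Cache (LRU->MRU): [71 89]
  16. access 85: MISS, evict 71. Cache (LRU->MRU): [89 85]
  17. access 90: MISS, evict 89. Cache (LRU->MRU): [85 90]
  18. access 85: HIT. Cache (LRU->MRU): [90 85]
  19. access 89: MISS, evict 90. Cache (LRU->MRU): [85 89]
  20. access 53: MISS, evict 85. Cache (LRU->MRU): [89 53]
  21. access 85: MISS, evict 89. Cache (LRU->MRU): [53 85]
  22. access 90: MISS, evict 53. Cache (LRU->MRU): [85 90]
  23. access 90: HIT. Cache (LRU->MRU): [85 90]
  24. access 53: MISS, evict 85. Cache (LRU->MRU): [90 53]
  25. access 96: MISS, evict 90. Cache (LRU->MRU): [53 96]
  26. access 53: HIT. Cache (LRU->MRU): [96 53]
  27. access 89: MISS, evict 96. Cache (LRU->MRU): [53 89]
  28. access 53: HIT. Cache (LRU->MRU): [89 53]
  29. access 90: MISS, evict 89. Cache (LRU->MRU): [53 90]
  30. access 96: MISS, evict 53. Cache (LRU->MRU): [90 96]
  31. access 53: MISS, evict 90. Cache (LRU->MRU): [96 53]
  32. access 61: MISS, evict 96. Cache (LRU->MRU): [53 61]
Total: 9 hits, 23 misses, 21 evictions

Answer: 21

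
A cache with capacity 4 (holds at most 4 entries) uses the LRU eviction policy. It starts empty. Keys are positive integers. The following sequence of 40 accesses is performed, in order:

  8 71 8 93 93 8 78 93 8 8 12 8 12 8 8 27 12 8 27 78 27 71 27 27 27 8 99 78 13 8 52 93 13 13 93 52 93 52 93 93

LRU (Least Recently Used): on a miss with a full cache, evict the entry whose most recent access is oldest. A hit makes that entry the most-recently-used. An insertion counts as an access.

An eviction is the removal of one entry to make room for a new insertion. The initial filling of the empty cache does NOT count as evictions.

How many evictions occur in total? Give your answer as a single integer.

LRU simulation (capacity=4):
  1. access 8: MISS. Cache (LRU->MRU): [8]
  2. access 71: MISS. Cache (LRU->MRU): [8 71]
  3. access 8: HIT. Cache (LRU->MRU): [71 8]
  4. access 93: MISS. Cache (LRU->MRU): [71 8 93]
  5. access 93: HIT. Cache (LRU->MRU): [71 8 93]
  6. access 8: HIT. Cache (LRU->MRU): [71 93 8]
  7. access 78: MISS. Cache (LRU->MRU): [71 93 8 78]
  8. access 93: HIT. Cache (LRU->MRU): [71 8 78 93]
  9. access 8: HIT. Cache (LRU->MRU): [71 78 93 8]
  10. access 8: HIT. Cache (LRU->MRU): [71 78 93 8]
  11. access 12: MISS, evict 71. Cache (LRU->MRU): [78 93 8 12]
  12. access 8: HIT. Cache (LRU->MRU): [78 93 12 8]
  13. access 12: HIT. Cache (LRU->MRU): [78 93 8 12]
  14. access 8: HIT. Cache (LRU->MRU): [78 93 12 8]
  15. access 8: HIT. Cache (LRU->MRU): [78 93 12 8]
  16. access 27: MISS, evict 78. Cache (LRU->MRU): [93 12 8 27]
  17. access 12: HIT. Cache (LRU->MRU): [93 8 27 12]
  18. access 8: HIT. Cache (LRU->MRU): [93 27 12 8]
  19. access 27: HIT. Cache (LRU->MRU): [93 12 8 27]
  20. access 78: MISS, evict 93. Cache (LRU->MRU): [12 8 27 78]
  21. access 27: HIT. Cache (LRU->MRU): [12 8 78 27]
  22. access 71: MISS, evict 12. Cache (LRU->MRU): [8 78 27 71]
  23. access 27: HIT. Cache (LRU->MRU): [8 78 71 27]
  24. access 27: HIT. Cache (LRU->MRU): [8 78 71 27]
  25. access 27: HIT. Cache (LRU->MRU): [8 78 71 27]
  26. access 8: HIT. Cache (LRU->MRU): [78 71 27 8]
  27. access 99: MISS, evict 78. Cache (LRU->MRU): [71 27 8 99]
  28. access 78: MISS, evict 71. Cache (LRU->MRU): [27 8 99 78]
  29. access 13: MISS, evict 27. Cache (LRU->MRU): [8 99 78 13]
  30. access 8: HIT. Cache (LRU->MRU): [99 78 13 8]
  31. access 52: MISS, evict 99. Cache (LRU->MRU): [78 13 8 52]
  32. access 93: MISS, evict 78. Cache (LRU->MRU): [13 8 52 93]
  33. access 13: HIT. Cache (LRU->MRU): [8 52 93 13]
  34. access 13: HIT. Cache (LRU->MRU): [8 52 93 13]
  35. access 93: HIT. Cache (LRU->MRU): [8 52 13 93]
  36. access 52: HIT. Cache (LRU->MRU): [8 13 93 52]
  37. access 93: HIT. Cache (LRU->MRU): [8 13 52 93]
  38. access 52: HIT. Cache (LRU->MRU): [8 13 93 52]
  39. access 93: HIT. Cache (LRU->MRU): [8 13 52 93]
  40. access 93: HIT. Cache (LRU->MRU): [8 13 52 93]
Total: 27 hits, 13 misses, 9 evictions

Answer: 9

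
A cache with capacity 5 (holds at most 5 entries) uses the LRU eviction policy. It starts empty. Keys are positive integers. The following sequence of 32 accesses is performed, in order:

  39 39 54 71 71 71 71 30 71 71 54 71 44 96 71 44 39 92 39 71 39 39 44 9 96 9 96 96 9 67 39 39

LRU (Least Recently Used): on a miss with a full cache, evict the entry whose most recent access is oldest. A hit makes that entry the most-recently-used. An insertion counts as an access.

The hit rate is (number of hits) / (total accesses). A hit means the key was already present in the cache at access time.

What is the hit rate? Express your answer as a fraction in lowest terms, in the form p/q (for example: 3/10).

Answer: 21/32

Derivation:
LRU simulation (capacity=5):
  1. access 39: MISS. Cache (LRU->MRU): [39]
  2. access 39: HIT. Cache (LRU->MRU): [39]
  3. access 54: MISS. Cache (LRU->MRU): [39 54]
  4. access 71: MISS. Cache (LRU->MRU): [39 54 71]
  5. access 71: HIT. Cache (LRU->MRU): [39 54 71]
  6. access 71: HIT. Cache (LRU->MRU): [39 54 71]
  7. access 71: HIT. Cache (LRU->MRU): [39 54 71]
  8. access 30: MISS. Cache (LRU->MRU): [39 54 71 30]
  9. access 71: HIT. Cache (LRU->MRU): [39 54 30 71]
  10. access 71: HIT. Cache (LRU->MRU): [39 54 30 71]
  11. access 54: HIT. Cache (LRU->MRU): [39 30 71 54]
  12. access 71: HIT. Cache (LRU->MRU): [39 30 54 71]
  13. access 44: MISS. Cache (LRU->MRU): [39 30 54 71 44]
  14. access 96: MISS, evict 39. Cache (LRU->MRU): [30 54 71 44 96]
  15. access 71: HIT. Cache (LRU->MRU): [30 54 44 96 71]
  16. access 44: HIT. Cache (LRU->MRU): [30 54 96 71 44]
  17. access 39: MISS, evict 30. Cache (LRU->MRU): [54 96 71 44 39]
  18. access 92: MISS, evict 54. Cache (LRU->MRU): [96 71 44 39 92]
  19. access 39: HIT. Cache (LRU->MRU): [96 71 44 92 39]
  20. access 71: HIT. Cache (LRU->MRU): [96 44 92 39 71]
  21. access 39: HIT. Cache (LRU->MRU): [96 44 92 71 39]
  22. access 39: HIT. Cache (LRU->MRU): [96 44 92 71 39]
  23. access 44: HIT. Cache (LRU->MRU): [96 92 71 39 44]
  24. access 9: MISS, evict 96. Cache (LRU->MRU): [92 71 39 44 9]
  25. access 96: MISS, evict 92. Cache (LRU->MRU): [71 39 44 9 96]
  26. access 9: HIT. Cache (LRU->MRU): [71 39 44 96 9]
  27. access 96: HIT. Cache (LRU->MRU): [71 39 44 9 96]
  28. access 96: HIT. Cache (LRU->MRU): [71 39 44 9 96]
  29. access 9: HIT. Cache (LRU->MRU): [71 39 44 96 9]
  30. access 67: MISS, evict 71. Cache (LRU->MRU): [39 44 96 9 67]
  31. access 39: HIT. Cache (LRU->MRU): [44 96 9 67 39]
  32. access 39: HIT. Cache (LRU->MRU): [44 96 9 67 39]
Total: 21 hits, 11 misses, 6 evictions

Hit rate = 21/32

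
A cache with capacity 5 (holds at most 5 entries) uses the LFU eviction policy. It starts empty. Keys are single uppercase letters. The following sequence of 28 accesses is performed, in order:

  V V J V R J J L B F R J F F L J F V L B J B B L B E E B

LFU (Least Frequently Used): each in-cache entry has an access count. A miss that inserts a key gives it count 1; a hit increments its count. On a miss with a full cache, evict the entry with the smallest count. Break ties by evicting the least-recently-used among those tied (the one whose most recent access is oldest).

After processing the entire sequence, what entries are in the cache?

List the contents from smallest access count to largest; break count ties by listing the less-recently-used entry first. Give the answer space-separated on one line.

Answer: E F V B J

Derivation:
LFU simulation (capacity=5):
  1. access V: MISS. Cache: [V(c=1)]
  2. access V: HIT, count now 2. Cache: [V(c=2)]
  3. access J: MISS. Cache: [J(c=1) V(c=2)]
  4. access V: HIT, count now 3. Cache: [J(c=1) V(c=3)]
  5. access R: MISS. Cache: [J(c=1) R(c=1) V(c=3)]
  6. access J: HIT, count now 2. Cache: [R(c=1) J(c=2) V(c=3)]
  7. access J: HIT, count now 3. Cache: [R(c=1) V(c=3) J(c=3)]
  8. access L: MISS. Cache: [R(c=1) L(c=1) V(c=3) J(c=3)]
  9. access B: MISS. Cache: [R(c=1) L(c=1) B(c=1) V(c=3) J(c=3)]
  10. access F: MISS, evict R(c=1). Cache: [L(c=1) B(c=1) F(c=1) V(c=3) J(c=3)]
  11. access R: MISS, evict L(c=1). Cache: [B(c=1) F(c=1) R(c=1) V(c=3) J(c=3)]
  12. access J: HIT, count now 4. Cache: [B(c=1) F(c=1) R(c=1) V(c=3) J(c=4)]
  13. access F: HIT, count now 2. Cache: [B(c=1) R(c=1) F(c=2) V(c=3) J(c=4)]
  14. access F: HIT, count now 3. Cache: [B(c=1) R(c=1) V(c=3) F(c=3) J(c=4)]
  15. access L: MISS, evict B(c=1). Cache: [R(c=1) L(c=1) V(c=3) F(c=3) J(c=4)]
  16. access J: HIT, count now 5. Cache: [R(c=1) L(c=1) V(c=3) F(c=3) J(c=5)]
  17. access F: HIT, count now 4. Cache: [R(c=1) L(c=1) V(c=3) F(c=4) J(c=5)]
  18. access V: HIT, count now 4. Cache: [R(c=1) L(c=1) F(c=4) V(c=4) J(c=5)]
  19. access L: HIT, count now 2. Cache: [R(c=1) L(c=2) F(c=4) V(c=4) J(c=5)]
  20. access B: MISS, evict R(c=1). Cache: [B(c=1) L(c=2) F(c=4) V(c=4) J(c=5)]
  21. access J: HIT, count now 6. Cache: [B(c=1) L(c=2) F(c=4) V(c=4) J(c=6)]
  22. access B: HIT, count now 2. Cache: [L(c=2) B(c=2) F(c=4) V(c=4) J(c=6)]
  23. access B: HIT, count now 3. Cache: [L(c=2) B(c=3) F(c=4) V(c=4) J(c=6)]
  24. access L: HIT, count now 3. Cache: [B(c=3) L(c=3) F(c=4) V(c=4) J(c=6)]
  25. access B: HIT, count now 4. Cache: [L(c=3) F(c=4) V(c=4) B(c=4) J(c=6)]
  26. access E: MISS, evict L(c=3). Cache: [E(c=1) F(c=4) V(c=4) B(c=4) J(c=6)]
  27. access E: HIT, count now 2. Cache: [E(c=2) F(c=4) V(c=4) B(c=4) J(c=6)]
  28. access B: HIT, count now 5. Cache: [E(c=2) F(c=4) V(c=4) B(c=5) J(c=6)]
Total: 18 hits, 10 misses, 5 evictions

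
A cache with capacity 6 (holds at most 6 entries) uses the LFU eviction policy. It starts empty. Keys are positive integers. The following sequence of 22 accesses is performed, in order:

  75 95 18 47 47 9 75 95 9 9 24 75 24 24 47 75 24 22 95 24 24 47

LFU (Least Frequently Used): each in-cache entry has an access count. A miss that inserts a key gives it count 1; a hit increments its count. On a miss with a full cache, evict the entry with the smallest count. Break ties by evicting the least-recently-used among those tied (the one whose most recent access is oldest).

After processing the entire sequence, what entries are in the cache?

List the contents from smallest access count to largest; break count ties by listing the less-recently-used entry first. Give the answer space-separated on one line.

LFU simulation (capacity=6):
  1. access 75: MISS. Cache: [75(c=1)]
  2. access 95: MISS. Cache: [75(c=1) 95(c=1)]
  3. access 18: MISS. Cache: [75(c=1) 95(c=1) 18(c=1)]
  4. access 47: MISS. Cache: [75(c=1) 95(c=1) 18(c=1) 47(c=1)]
  5. access 47: HIT, count now 2. Cache: [75(c=1) 95(c=1) 18(c=1) 47(c=2)]
  6. access 9: MISS. Cache: [75(c=1) 95(c=1) 18(c=1) 9(c=1) 47(c=2)]
  7. access 75: HIT, count now 2. Cache: [95(c=1) 18(c=1) 9(c=1) 47(c=2) 75(c=2)]
  8. access 95: HIT, count now 2. Cache: [18(c=1) 9(c=1) 47(c=2) 75(c=2) 95(c=2)]
  9. access 9: HIT, count now 2. Cache: [18(c=1) 47(c=2) 75(c=2) 95(c=2) 9(c=2)]
  10. access 9: HIT, count now 3. Cache: [18(c=1) 47(c=2) 75(c=2) 95(c=2) 9(c=3)]
  11. access 24: MISS. Cache: [18(c=1) 24(c=1) 47(c=2) 75(c=2) 95(c=2) 9(c=3)]
  12. access 75: HIT, count now 3. Cache: [18(c=1) 24(c=1) 47(c=2) 95(c=2) 9(c=3) 75(c=3)]
  13. access 24: HIT, count now 2. Cache: [18(c=1) 47(c=2) 95(c=2) 24(c=2) 9(c=3) 75(c=3)]
  14. access 24: HIT, count now 3. Cache: [18(c=1) 47(c=2) 95(c=2) 9(c=3) 75(c=3) 24(c=3)]
  15. access 47: HIT, count now 3. Cache: [18(c=1) 95(c=2) 9(c=3) 75(c=3) 24(c=3) 47(c=3)]
  16. access 75: HIT, count now 4. Cache: [18(c=1) 95(c=2) 9(c=3) 24(c=3) 47(c=3) 75(c=4)]
  17. access 24: HIT, count now 4. Cache: [18(c=1) 95(c=2) 9(c=3) 47(c=3) 75(c=4) 24(c=4)]
  18. access 22: MISS, evict 18(c=1). Cache: [22(c=1) 95(c=2) 9(c=3) 47(c=3) 75(c=4) 24(c=4)]
  19. access 95: HIT, count now 3. Cache: [22(c=1) 9(c=3) 47(c=3) 95(c=3) 75(c=4) 24(c=4)]
  20. access 24: HIT, count now 5. Cache: [22(c=1) 9(c=3) 47(c=3) 95(c=3) 75(c=4) 24(c=5)]
  21. access 24: HIT, count now 6. Cache: [22(c=1) 9(c=3) 47(c=3) 95(c=3) 75(c=4) 24(c=6)]
  22. access 47: HIT, count now 4. Cache: [22(c=1) 9(c=3) 95(c=3) 75(c=4) 47(c=4) 24(c=6)]
Total: 15 hits, 7 misses, 1 evictions

Answer: 22 9 95 75 47 24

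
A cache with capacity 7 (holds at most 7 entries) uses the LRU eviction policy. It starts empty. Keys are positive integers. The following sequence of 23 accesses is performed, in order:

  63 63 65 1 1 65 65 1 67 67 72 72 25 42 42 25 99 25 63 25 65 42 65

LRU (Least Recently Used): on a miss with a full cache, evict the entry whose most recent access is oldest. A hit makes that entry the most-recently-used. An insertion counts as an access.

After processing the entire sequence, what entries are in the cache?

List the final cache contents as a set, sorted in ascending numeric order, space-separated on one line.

Answer: 25 42 63 65 67 72 99

Derivation:
LRU simulation (capacity=7):
  1. access 63: MISS. Cache (LRU->MRU): [63]
  2. access 63: HIT. Cache (LRU->MRU): [63]
  3. access 65: MISS. Cache (LRU->MRU): [63 65]
  4. access 1: MISS. Cache (LRU->MRU): [63 65 1]
  5. access 1: HIT. Cache (LRU->MRU): [63 65 1]
  6. access 65: HIT. Cache (LRU->MRU): [63 1 65]
  7. access 65: HIT. Cache (LRU->MRU): [63 1 65]
  8. access 1: HIT. Cache (LRU->MRU): [63 65 1]
  9. access 67: MISS. Cache (LRU->MRU): [63 65 1 67]
  10. access 67: HIT. Cache (LRU->MRU): [63 65 1 67]
  11. access 72: MISS. Cache (LRU->MRU): [63 65 1 67 72]
  12. access 72: HIT. Cache (LRU->MRU): [63 65 1 67 72]
  13. access 25: MISS. Cache (LRU->MRU): [63 65 1 67 72 25]
  14. access 42: MISS. Cache (LRU->MRU): [63 65 1 67 72 25 42]
  15. access 42: HIT. Cache (LRU->MRU): [63 65 1 67 72 25 42]
  16. access 25: HIT. Cache (LRU->MRU): [63 65 1 67 72 42 25]
  17. access 99: MISS, evict 63. Cache (LRU->MRU): [65 1 67 72 42 25 99]
  18. access 25: HIT. Cache (LRU->MRU): [65 1 67 72 42 99 25]
  19. access 63: MISS, evict 65. Cache (LRU->MRU): [1 67 72 42 99 25 63]
  20. access 25: HIT. Cache (LRU->MRU): [1 67 72 42 99 63 25]
  21. access 65: MISS, evict 1. Cache (LRU->MRU): [67 72 42 99 63 25 65]
  22. access 42: HIT. Cache (LRU->MRU): [67 72 99 63 25 65 42]
  23. access 65: HIT. Cache (LRU->MRU): [67 72 99 63 25 42 65]
Total: 13 hits, 10 misses, 3 evictions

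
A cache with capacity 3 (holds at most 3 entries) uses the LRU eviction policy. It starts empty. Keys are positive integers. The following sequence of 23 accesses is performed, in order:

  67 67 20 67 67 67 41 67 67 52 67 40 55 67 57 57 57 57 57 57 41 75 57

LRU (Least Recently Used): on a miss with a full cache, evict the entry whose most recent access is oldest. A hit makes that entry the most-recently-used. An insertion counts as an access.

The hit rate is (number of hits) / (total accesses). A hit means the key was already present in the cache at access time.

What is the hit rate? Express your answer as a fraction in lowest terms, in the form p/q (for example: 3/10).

LRU simulation (capacity=3):
  1. access 67: MISS. Cache (LRU->MRU): [67]
  2. access 67: HIT. Cache (LRU->MRU): [67]
  3. access 20: MISS. Cache (LRU->MRU): [67 20]
  4. access 67: HIT. Cache (LRU->MRU): [20 67]
  5. access 67: HIT. Cache (LRU->MRU): [20 67]
  6. access 67: HIT. Cache (LRU->MRU): [20 67]
  7. access 41: MISS. Cache (LRU->MRU): [20 67 41]
  8. access 67: HIT. Cache (LRU->MRU): [20 41 67]
  9. access 67: HIT. Cache (LRU->MRU): [20 41 67]
  10. access 52: MISS, evict 20. Cache (LRU->MRU): [41 67 52]
  11. access 67: HIT. Cache (LRU->MRU): [41 52 67]
  12. access 40: MISS, evict 41. Cache (LRU->MRU): [52 67 40]
  13. access 55: MISS, evict 52. Cache (LRU->MRU): [67 40 55]
  14. access 67: HIT. Cache (LRU->MRU): [40 55 67]
  15. access 57: MISS, evict 40. Cache (LRU->MRU): [55 67 57]
  16. access 57: HIT. Cache (LRU->MRU): [55 67 57]
  17. access 57: HIT. Cache (LRU->MRU): [55 67 57]
  18. access 57: HIT. Cache (LRU->MRU): [55 67 57]
  19. access 57: HIT. Cache (LRU->MRU): [55 67 57]
  20. access 57: HIT. Cache (LRU->MRU): [55 67 57]
  21. access 41: MISS, evict 55. Cache (LRU->MRU): [67 57 41]
  22. access 75: MISS, evict 67. Cache (LRU->MRU): [57 41 75]
  23. access 57: HIT. Cache (LRU->MRU): [41 75 57]
Total: 14 hits, 9 misses, 6 evictions

Hit rate = 14/23

Answer: 14/23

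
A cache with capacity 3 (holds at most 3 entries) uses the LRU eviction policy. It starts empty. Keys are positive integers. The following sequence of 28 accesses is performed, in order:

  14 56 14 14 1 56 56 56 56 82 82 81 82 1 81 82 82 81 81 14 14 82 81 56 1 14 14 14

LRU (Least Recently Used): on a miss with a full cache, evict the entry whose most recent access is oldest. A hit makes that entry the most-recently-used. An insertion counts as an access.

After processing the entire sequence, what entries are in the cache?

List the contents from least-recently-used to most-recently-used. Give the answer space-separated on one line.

LRU simulation (capacity=3):
  1. access 14: MISS. Cache (LRU->MRU): [14]
  2. access 56: MISS. Cache (LRU->MRU): [14 56]
  3. access 14: HIT. Cache (LRU->MRU): [56 14]
  4. access 14: HIT. Cache (LRU->MRU): [56 14]
  5. access 1: MISS. Cache (LRU->MRU): [56 14 1]
  6. access 56: HIT. Cache (LRU->MRU): [14 1 56]
  7. access 56: HIT. Cache (LRU->MRU): [14 1 56]
  8. access 56: HIT. Cache (LRU->MRU): [14 1 56]
  9. access 56: HIT. Cache (LRU->MRU): [14 1 56]
  10. access 82: MISS, evict 14. Cache (LRU->MRU): [1 56 82]
  11. access 82: HIT. Cache (LRU->MRU): [1 56 82]
  12. access 81: MISS, evict 1. Cache (LRU->MRU): [56 82 81]
  13. access 82: HIT. Cache (LRU->MRU): [56 81 82]
  14. access 1: MISS, evict 56. Cache (LRU->MRU): [81 82 1]
  15. access 81: HIT. Cache (LRU->MRU): [82 1 81]
  16. access 82: HIT. Cache (LRU->MRU): [1 81 82]
  17. access 82: HIT. Cache (LRU->MRU): [1 81 82]
  18. access 81: HIT. Cache (LRU->MRU): [1 82 81]
  19. access 81: HIT. Cache (LRU->MRU): [1 82 81]
  20. access 14: MISS, evict 1. Cache (LRU->MRU): [82 81 14]
  21. access 14: HIT. Cache (LRU->MRU): [82 81 14]
  22. access 82: HIT. Cache (LRU->MRU): [81 14 82]
  23. access 81: HIT. Cache (LRU->MRU): [14 82 81]
  24. access 56: MISS, evict 14. Cache (LRU->MRU): [82 81 56]
  25. access 1: MISS, evict 82. Cache (LRU->MRU): [81 56 1]
  26. access 14: MISS, evict 81. Cache (LRU->MRU): [56 1 14]
  27. access 14: HIT. Cache (LRU->MRU): [56 1 14]
  28. access 14: HIT. Cache (LRU->MRU): [56 1 14]
Total: 18 hits, 10 misses, 7 evictions

Answer: 56 1 14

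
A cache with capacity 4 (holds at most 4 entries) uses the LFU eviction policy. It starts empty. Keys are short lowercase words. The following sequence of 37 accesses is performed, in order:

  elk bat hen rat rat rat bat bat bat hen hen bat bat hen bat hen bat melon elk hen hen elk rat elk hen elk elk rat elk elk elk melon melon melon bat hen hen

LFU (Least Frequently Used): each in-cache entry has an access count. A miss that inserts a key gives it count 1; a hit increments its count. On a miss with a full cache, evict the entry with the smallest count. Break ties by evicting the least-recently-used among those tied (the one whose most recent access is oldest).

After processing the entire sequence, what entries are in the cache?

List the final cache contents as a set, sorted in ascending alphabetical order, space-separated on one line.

Answer: bat elk hen melon

Derivation:
LFU simulation (capacity=4):
  1. access elk: MISS. Cache: [elk(c=1)]
  2. access bat: MISS. Cache: [elk(c=1) bat(c=1)]
  3. access hen: MISS. Cache: [elk(c=1) bat(c=1) hen(c=1)]
  4. access rat: MISS. Cache: [elk(c=1) bat(c=1) hen(c=1) rat(c=1)]
  5. access rat: HIT, count now 2. Cache: [elk(c=1) bat(c=1) hen(c=1) rat(c=2)]
  6. access rat: HIT, count now 3. Cache: [elk(c=1) bat(c=1) hen(c=1) rat(c=3)]
  7. access bat: HIT, count now 2. Cache: [elk(c=1) hen(c=1) bat(c=2) rat(c=3)]
  8. access bat: HIT, count now 3. Cache: [elk(c=1) hen(c=1) rat(c=3) bat(c=3)]
  9. access bat: HIT, count now 4. Cache: [elk(c=1) hen(c=1) rat(c=3) bat(c=4)]
  10. access hen: HIT, count now 2. Cache: [elk(c=1) hen(c=2) rat(c=3) bat(c=4)]
  11. access hen: HIT, count now 3. Cache: [elk(c=1) rat(c=3) hen(c=3) bat(c=4)]
  12. access bat: HIT, count now 5. Cache: [elk(c=1) rat(c=3) hen(c=3) bat(c=5)]
  13. access bat: HIT, count now 6. Cache: [elk(c=1) rat(c=3) hen(c=3) bat(c=6)]
  14. access hen: HIT, count now 4. Cache: [elk(c=1) rat(c=3) hen(c=4) bat(c=6)]
  15. access bat: HIT, count now 7. Cache: [elk(c=1) rat(c=3) hen(c=4) bat(c=7)]
  16. access hen: HIT, count now 5. Cache: [elk(c=1) rat(c=3) hen(c=5) bat(c=7)]
  17. access bat: HIT, count now 8. Cache: [elk(c=1) rat(c=3) hen(c=5) bat(c=8)]
  18. access melon: MISS, evict elk(c=1). Cache: [melon(c=1) rat(c=3) hen(c=5) bat(c=8)]
  19. access elk: MISS, evict melon(c=1). Cache: [elk(c=1) rat(c=3) hen(c=5) bat(c=8)]
  20. access hen: HIT, count now 6. Cache: [elk(c=1) rat(c=3) hen(c=6) bat(c=8)]
  21. access hen: HIT, count now 7. Cache: [elk(c=1) rat(c=3) hen(c=7) bat(c=8)]
  22. access elk: HIT, count now 2. Cache: [elk(c=2) rat(c=3) hen(c=7) bat(c=8)]
  23. access rat: HIT, count now 4. Cache: [elk(c=2) rat(c=4) hen(c=7) bat(c=8)]
  24. access elk: HIT, count now 3. Cache: [elk(c=3) rat(c=4) hen(c=7) bat(c=8)]
  25. access hen: HIT, count now 8. Cache: [elk(c=3) rat(c=4) bat(c=8) hen(c=8)]
  26. access elk: HIT, count now 4. Cache: [rat(c=4) elk(c=4) bat(c=8) hen(c=8)]
  27. access elk: HIT, count now 5. Cache: [rat(c=4) elk(c=5) bat(c=8) hen(c=8)]
  28. access rat: HIT, count now 5. Cache: [elk(c=5) rat(c=5) bat(c=8) hen(c=8)]
  29. access elk: HIT, count now 6. Cache: [rat(c=5) elk(c=6) bat(c=8) hen(c=8)]
  30. access elk: HIT, count now 7. Cache: [rat(c=5) elk(c=7) bat(c=8) hen(c=8)]
  31. access elk: HIT, count now 8. Cache: [rat(c=5) bat(c=8) hen(c=8) elk(c=8)]
  32. access melon: MISS, evict rat(c=5). Cache: [melon(c=1) bat(c=8) hen(c=8) elk(c=8)]
  33. access melon: HIT, count now 2. Cache: [melon(c=2) bat(c=8) hen(c=8) elk(c=8)]
  34. access melon: HIT, count now 3. Cache: [melon(c=3) bat(c=8) hen(c=8) elk(c=8)]
  35. access bat: HIT, count now 9. Cache: [melon(c=3) hen(c=8) elk(c=8) bat(c=9)]
  36. access hen: HIT, count now 9. Cache: [melon(c=3) elk(c=8) bat(c=9) hen(c=9)]
  37. access hen: HIT, count now 10. Cache: [melon(c=3) elk(c=8) bat(c=9) hen(c=10)]
Total: 30 hits, 7 misses, 3 evictions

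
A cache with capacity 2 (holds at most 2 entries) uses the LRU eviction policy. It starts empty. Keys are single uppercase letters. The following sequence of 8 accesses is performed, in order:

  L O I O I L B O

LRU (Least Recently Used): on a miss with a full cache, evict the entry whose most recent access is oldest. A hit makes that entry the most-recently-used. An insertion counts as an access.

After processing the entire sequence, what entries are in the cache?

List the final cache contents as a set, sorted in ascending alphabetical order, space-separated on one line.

Answer: B O

Derivation:
LRU simulation (capacity=2):
  1. access L: MISS. Cache (LRU->MRU): [L]
  2. access O: MISS. Cache (LRU->MRU): [L O]
  3. access I: MISS, evict L. Cache (LRU->MRU): [O I]
  4. access O: HIT. Cache (LRU->MRU): [I O]
  5. access I: HIT. Cache (LRU->MRU): [O I]
  6. access L: MISS, evict O. Cache (LRU->MRU): [I L]
  7. access B: MISS, evict I. Cache (LRU->MRU): [L B]
  8. access O: MISS, evict L. Cache (LRU->MRU): [B O]
Total: 2 hits, 6 misses, 4 evictions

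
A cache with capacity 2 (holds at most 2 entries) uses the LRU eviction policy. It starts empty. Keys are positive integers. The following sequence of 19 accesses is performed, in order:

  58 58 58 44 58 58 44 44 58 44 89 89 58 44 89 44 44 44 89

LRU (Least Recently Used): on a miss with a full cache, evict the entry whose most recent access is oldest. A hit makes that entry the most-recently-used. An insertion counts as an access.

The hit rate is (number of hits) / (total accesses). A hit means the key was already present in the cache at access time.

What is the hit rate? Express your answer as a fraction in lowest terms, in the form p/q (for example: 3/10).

LRU simulation (capacity=2):
  1. access 58: MISS. Cache (LRU->MRU): [58]
  2. access 58: HIT. Cache (LRU->MRU): [58]
  3. access 58: HIT. Cache (LRU->MRU): [58]
  4. access 44: MISS. Cache (LRU->MRU): [58 44]
  5. access 58: HIT. Cache (LRU->MRU): [44 58]
  6. access 58: HIT. Cache (LRU->MRU): [44 58]
  7. access 44: HIT. Cache (LRU->MRU): [58 44]
  8. access 44: HIT. Cache (LRU->MRU): [58 44]
  9. access 58: HIT. Cache (LRU->MRU): [44 58]
  10. access 44: HIT. Cache (LRU->MRU): [58 44]
  11. access 89: MISS, evict 58. Cache (LRU->MRU): [44 89]
  12. access 89: HIT. Cache (LRU->MRU): [44 89]
  13. access 58: MISS, evict 44. Cache (LRU->MRU): [89 58]
  14. access 44: MISS, evict 89. Cache (LRU->MRU): [58 44]
  15. access 89: MISS, evict 58. Cache (LRU->MRU): [44 89]
  16. access 44: HIT. Cache (LRU->MRU): [89 44]
  17. access 44: HIT. Cache (LRU->MRU): [89 44]
  18. access 44: HIT. Cache (LRU->MRU): [89 44]
  19. access 89: HIT. Cache (LRU->MRU): [44 89]
Total: 13 hits, 6 misses, 4 evictions

Hit rate = 13/19

Answer: 13/19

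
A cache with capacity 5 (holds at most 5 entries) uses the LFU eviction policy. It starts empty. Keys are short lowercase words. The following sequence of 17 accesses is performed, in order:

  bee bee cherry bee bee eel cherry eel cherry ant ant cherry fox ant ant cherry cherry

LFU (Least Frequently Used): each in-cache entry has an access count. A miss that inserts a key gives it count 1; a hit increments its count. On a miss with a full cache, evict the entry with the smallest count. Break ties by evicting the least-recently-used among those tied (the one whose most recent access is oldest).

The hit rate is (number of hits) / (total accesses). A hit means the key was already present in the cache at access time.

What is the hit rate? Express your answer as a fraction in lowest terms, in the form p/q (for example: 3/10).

Answer: 12/17

Derivation:
LFU simulation (capacity=5):
  1. access bee: MISS. Cache: [bee(c=1)]
  2. access bee: HIT, count now 2. Cache: [bee(c=2)]
  3. access cherry: MISS. Cache: [cherry(c=1) bee(c=2)]
  4. access bee: HIT, count now 3. Cache: [cherry(c=1) bee(c=3)]
  5. access bee: HIT, count now 4. Cache: [cherry(c=1) bee(c=4)]
  6. access eel: MISS. Cache: [cherry(c=1) eel(c=1) bee(c=4)]
  7. access cherry: HIT, count now 2. Cache: [eel(c=1) cherry(c=2) bee(c=4)]
  8. access eel: HIT, count now 2. Cache: [cherry(c=2) eel(c=2) bee(c=4)]
  9. access cherry: HIT, count now 3. Cache: [eel(c=2) cherry(c=3) bee(c=4)]
  10. access ant: MISS. Cache: [ant(c=1) eel(c=2) cherry(c=3) bee(c=4)]
  11. access ant: HIT, count now 2. Cache: [eel(c=2) ant(c=2) cherry(c=3) bee(c=4)]
  12. access cherry: HIT, count now 4. Cache: [eel(c=2) ant(c=2) bee(c=4) cherry(c=4)]
  13. access fox: MISS. Cache: [fox(c=1) eel(c=2) ant(c=2) bee(c=4) cherry(c=4)]
  14. access ant: HIT, count now 3. Cache: [fox(c=1) eel(c=2) ant(c=3) bee(c=4) cherry(c=4)]
  15. access ant: HIT, count now 4. Cache: [fox(c=1) eel(c=2) bee(c=4) cherry(c=4) ant(c=4)]
  16. access cherry: HIT, count now 5. Cache: [fox(c=1) eel(c=2) bee(c=4) ant(c=4) cherry(c=5)]
  17. access cherry: HIT, count now 6. Cache: [fox(c=1) eel(c=2) bee(c=4) ant(c=4) cherry(c=6)]
Total: 12 hits, 5 misses, 0 evictions

Hit rate = 12/17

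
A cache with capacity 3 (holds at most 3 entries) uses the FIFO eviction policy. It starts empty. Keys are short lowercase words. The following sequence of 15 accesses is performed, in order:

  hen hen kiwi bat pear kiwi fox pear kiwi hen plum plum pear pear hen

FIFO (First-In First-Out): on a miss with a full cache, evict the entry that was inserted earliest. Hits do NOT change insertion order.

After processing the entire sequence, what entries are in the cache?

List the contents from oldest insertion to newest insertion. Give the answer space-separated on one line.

Answer: hen plum pear

Derivation:
FIFO simulation (capacity=3):
  1. access hen: MISS. Cache (old->new): [hen]
  2. access hen: HIT. Cache (old->new): [hen]
  3. access kiwi: MISS. Cache (old->new): [hen kiwi]
  4. access bat: MISS. Cache (old->new): [hen kiwi bat]
  5. access pear: MISS, evict hen. Cache (old->new): [kiwi bat pear]
  6. access kiwi: HIT. Cache (old->new): [kiwi bat pear]
  7. access fox: MISS, evict kiwi. Cache (old->new): [bat pear fox]
  8. access pear: HIT. Cache (old->new): [bat pear fox]
  9. access kiwi: MISS, evict bat. Cache (old->new): [pear fox kiwi]
  10. access hen: MISS, evict pear. Cache (old->new): [fox kiwi hen]
  11. access plum: MISS, evict fox. Cache (old->new): [kiwi hen plum]
  12. access plum: HIT. Cache (old->new): [kiwi hen plum]
  13. access pear: MISS, evict kiwi. Cache (old->new): [hen plum pear]
  14. access pear: HIT. Cache (old->new): [hen plum pear]
  15. access hen: HIT. Cache (old->new): [hen plum pear]
Total: 6 hits, 9 misses, 6 evictions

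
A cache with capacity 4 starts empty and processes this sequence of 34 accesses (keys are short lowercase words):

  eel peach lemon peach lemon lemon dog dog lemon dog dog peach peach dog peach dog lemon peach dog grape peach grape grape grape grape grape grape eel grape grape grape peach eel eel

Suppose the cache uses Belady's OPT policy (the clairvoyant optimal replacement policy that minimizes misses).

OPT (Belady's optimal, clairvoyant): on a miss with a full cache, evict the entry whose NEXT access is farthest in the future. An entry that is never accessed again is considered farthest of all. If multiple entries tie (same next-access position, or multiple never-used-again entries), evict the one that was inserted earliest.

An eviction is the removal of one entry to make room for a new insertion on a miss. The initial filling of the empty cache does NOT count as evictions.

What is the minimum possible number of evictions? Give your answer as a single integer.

OPT (Belady) simulation (capacity=4):
  1. access eel: MISS. Cache: [eel]
  2. access peach: MISS. Cache: [eel peach]
  3. access lemon: MISS. Cache: [eel peach lemon]
  4. access peach: HIT. Next use of peach: step 12. Cache: [eel peach lemon]
  5. access lemon: HIT. Next use of lemon: step 6. Cache: [eel peach lemon]
  6. access lemon: HIT. Next use of lemon: step 9. Cache: [eel peach lemon]
  7. access dog: MISS. Cache: [eel peach lemon dog]
  8. access dog: HIT. Next use of dog: step 10. Cache: [eel peach lemon dog]
  9. access lemon: HIT. Next use of lemon: step 17. Cache: [eel peach lemon dog]
  10. access dog: HIT. Next use of dog: step 11. Cache: [eel peach lemon dog]
  11. access dog: HIT. Next use of dog: step 14. Cache: [eel peach lemon dog]
  12. access peach: HIT. Next use of peach: step 13. Cache: [eel peach lemon dog]
  13. access peach: HIT. Next use of peach: step 15. Cache: [eel peach lemon dog]
  14. access dog: HIT. Next use of dog: step 16. Cache: [eel peach lemon dog]
  15. access peach: HIT. Next use of peach: step 18. Cache: [eel peach lemon dog]
  16. access dog: HIT. Next use of dog: step 19. Cache: [eel peach lemon dog]
  17. access lemon: HIT. Next use of lemon: never. Cache: [eel peach lemon dog]
  18. access peach: HIT. Next use of peach: step 21. Cache: [eel peach lemon dog]
  19. access dog: HIT. Next use of dog: never. Cache: [eel peach lemon dog]
  20. access grape: MISS, evict lemon (next use: never). Cache: [eel peach dog grape]
  21. access peach: HIT. Next use of peach: step 32. Cache: [eel peach dog grape]
  22. access grape: HIT. Next use of grape: step 23. Cache: [eel peach dog grape]
  23. access grape: HIT. Next use of grape: step 24. Cache: [eel peach dog grape]
  24. access grape: HIT. Next use of grape: step 25. Cache: [eel peach dog grape]
  25. access grape: HIT. Next use of grape: step 26. Cache: [eel peach dog grape]
  26. access grape: HIT. Next use of grape: step 27. Cache: [eel peach dog grape]
  27. access grape: HIT. Next use of grape: step 29. Cache: [eel peach dog grape]
  28. access eel: HIT. Next use of eel: step 33. Cache: [eel peach dog grape]
  29. access grape: HIT. Next use of grape: step 30. Cache: [eel peach dog grape]
  30. access grape: HIT. Next use of grape: step 31. Cache: [eel peach dog grape]
  31. access grape: HIT. Next use of grape: never. Cache: [eel peach dog grape]
  32. access peach: HIT. Next use of peach: never. Cache: [eel peach dog grape]
  33. access eel: HIT. Next use of eel: step 34. Cache: [eel peach dog grape]
  34. access eel: HIT. Next use of eel: never. Cache: [eel peach dog grape]
Total: 29 hits, 5 misses, 1 evictions

Answer: 1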